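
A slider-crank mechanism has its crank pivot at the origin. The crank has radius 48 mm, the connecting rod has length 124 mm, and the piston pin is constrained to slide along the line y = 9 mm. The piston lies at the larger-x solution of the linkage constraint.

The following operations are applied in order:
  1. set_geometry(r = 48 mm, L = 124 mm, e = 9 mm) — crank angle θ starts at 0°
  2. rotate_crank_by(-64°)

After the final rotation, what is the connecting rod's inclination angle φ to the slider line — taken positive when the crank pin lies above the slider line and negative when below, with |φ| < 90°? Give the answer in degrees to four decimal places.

set_geometry: r = 48 mm, L = 124 mm, e = 9 mm; θ ← 0°
rotate_crank_by(-64°): θ ← 0° -64° = -64°
crank pin P = (r cos θ, r sin θ) = (21.041815, -43.142114)
h = r sin θ − e = -43.142114 − 9 = -52.142114
sin φ = h / L = -52.142114 / 124 = -0.42050092
φ = arcsin(-0.42050092) = -24.866217°

-24.8662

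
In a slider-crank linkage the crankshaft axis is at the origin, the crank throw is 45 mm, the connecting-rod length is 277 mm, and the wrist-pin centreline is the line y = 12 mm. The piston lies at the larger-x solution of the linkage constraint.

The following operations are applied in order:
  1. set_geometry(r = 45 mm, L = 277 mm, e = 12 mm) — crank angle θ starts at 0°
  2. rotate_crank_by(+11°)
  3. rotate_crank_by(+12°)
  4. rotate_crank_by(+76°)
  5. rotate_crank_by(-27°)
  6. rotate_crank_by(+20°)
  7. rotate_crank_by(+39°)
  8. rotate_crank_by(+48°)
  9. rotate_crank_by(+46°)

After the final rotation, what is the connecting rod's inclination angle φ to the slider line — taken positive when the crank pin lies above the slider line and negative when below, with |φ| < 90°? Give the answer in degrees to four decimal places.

set_geometry: r = 45 mm, L = 277 mm, e = 12 mm; θ ← 0°
rotate_crank_by(+11°): θ ← 0° +11° = 11°
rotate_crank_by(+12°): θ ← 11° +12° = 23°
rotate_crank_by(+76°): θ ← 23° +76° = 99°
rotate_crank_by(-27°): θ ← 99° -27° = 72°
rotate_crank_by(+20°): θ ← 72° +20° = 92°
rotate_crank_by(+39°): θ ← 92° +39° = 131°
rotate_crank_by(+48°): θ ← 131° +48° = 179°
rotate_crank_by(+46°): θ ← 179° +46° = 225°
crank pin P = (r cos θ, r sin θ) = (-31.819805, -31.819805)
h = r sin θ − e = -31.819805 − 12 = -43.819805
sin φ = h / L = -43.819805 / 277 = -0.15819424
φ = arcsin(-0.15819424) = -9.102099°

-9.1021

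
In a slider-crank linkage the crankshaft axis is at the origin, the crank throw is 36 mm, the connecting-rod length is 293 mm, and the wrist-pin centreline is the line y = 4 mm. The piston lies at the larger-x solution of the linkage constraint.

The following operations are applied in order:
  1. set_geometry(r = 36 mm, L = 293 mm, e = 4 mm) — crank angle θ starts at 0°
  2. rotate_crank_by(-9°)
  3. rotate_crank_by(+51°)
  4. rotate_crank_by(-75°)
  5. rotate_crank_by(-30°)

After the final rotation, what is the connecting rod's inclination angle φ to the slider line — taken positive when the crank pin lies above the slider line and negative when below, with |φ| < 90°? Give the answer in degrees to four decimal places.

-7.0726

set_geometry: r = 36 mm, L = 293 mm, e = 4 mm; θ ← 0°
rotate_crank_by(-9°): θ ← 0° -9° = -9°
rotate_crank_by(+51°): θ ← -9° +51° = 42°
rotate_crank_by(-75°): θ ← 42° -75° = -33°
rotate_crank_by(-30°): θ ← -33° -30° = -63°
crank pin P = (r cos θ, r sin θ) = (16.343658, -32.076235)
h = r sin θ − e = -32.076235 − 4 = -36.076235
sin φ = h / L = -36.076235 / 293 = -0.12312708
φ = arcsin(-0.12312708) = -7.072610°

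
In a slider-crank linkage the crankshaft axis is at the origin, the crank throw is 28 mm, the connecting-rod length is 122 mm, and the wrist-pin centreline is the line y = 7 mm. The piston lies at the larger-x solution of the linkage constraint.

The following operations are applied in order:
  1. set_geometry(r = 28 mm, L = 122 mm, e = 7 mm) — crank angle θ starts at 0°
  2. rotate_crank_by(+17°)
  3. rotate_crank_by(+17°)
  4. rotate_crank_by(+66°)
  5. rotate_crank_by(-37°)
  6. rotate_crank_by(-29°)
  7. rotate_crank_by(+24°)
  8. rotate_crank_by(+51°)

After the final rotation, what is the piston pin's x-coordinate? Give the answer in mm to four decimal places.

set_geometry: r = 28 mm, L = 122 mm, e = 7 mm; θ ← 0°
rotate_crank_by(+17°): θ ← 0° +17° = 17°
rotate_crank_by(+17°): θ ← 17° +17° = 34°
rotate_crank_by(+66°): θ ← 34° +66° = 100°
rotate_crank_by(-37°): θ ← 100° -37° = 63°
rotate_crank_by(-29°): θ ← 63° -29° = 34°
rotate_crank_by(+24°): θ ← 34° +24° = 58°
rotate_crank_by(+51°): θ ← 58° +51° = 109°
crank pin P = (r cos θ, r sin θ) = (-9.115908, 26.474520)
h = r sin θ − e = 26.474520 − 7 = 19.474520
x = r cos θ + √(L² − h²) = -9.115908 + √(14884.0 − 379.2569) = -9.115908 + 120.435639 = 111.319730

111.3197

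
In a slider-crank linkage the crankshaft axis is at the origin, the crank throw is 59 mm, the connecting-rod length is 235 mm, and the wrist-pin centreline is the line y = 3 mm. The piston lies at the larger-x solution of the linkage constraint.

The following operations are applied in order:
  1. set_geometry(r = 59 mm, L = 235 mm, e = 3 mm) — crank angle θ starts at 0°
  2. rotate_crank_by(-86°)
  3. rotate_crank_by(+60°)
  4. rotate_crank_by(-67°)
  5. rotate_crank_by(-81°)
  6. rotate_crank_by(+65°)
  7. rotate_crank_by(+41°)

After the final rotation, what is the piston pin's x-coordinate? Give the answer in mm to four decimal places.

set_geometry: r = 59 mm, L = 235 mm, e = 3 mm; θ ← 0°
rotate_crank_by(-86°): θ ← 0° -86° = -86°
rotate_crank_by(+60°): θ ← -86° +60° = -26°
rotate_crank_by(-67°): θ ← -26° -67° = -93°
rotate_crank_by(-81°): θ ← -93° -81° = -174°
rotate_crank_by(+65°): θ ← -174° +65° = -109°
rotate_crank_by(+41°): θ ← -109° +41° = -68°
crank pin P = (r cos θ, r sin θ) = (22.101789, -54.703847)
h = r sin θ − e = -54.703847 − 3 = -57.703847
x = r cos θ + √(L² − h²) = 22.101789 + √(55225.0 − 3329.7340) = 22.101789 + 227.805325 = 249.907114

249.9071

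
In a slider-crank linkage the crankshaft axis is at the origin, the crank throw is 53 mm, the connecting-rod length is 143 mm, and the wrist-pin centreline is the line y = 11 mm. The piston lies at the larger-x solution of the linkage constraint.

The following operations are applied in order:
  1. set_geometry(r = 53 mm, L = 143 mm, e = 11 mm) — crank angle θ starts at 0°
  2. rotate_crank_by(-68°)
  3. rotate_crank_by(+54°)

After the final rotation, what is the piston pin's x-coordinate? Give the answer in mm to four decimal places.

set_geometry: r = 53 mm, L = 143 mm, e = 11 mm; θ ← 0°
rotate_crank_by(-68°): θ ← 0° -68° = -68°
rotate_crank_by(+54°): θ ← -68° +54° = -14°
crank pin P = (r cos θ, r sin θ) = (51.425673, -12.821860)
h = r sin θ − e = -12.821860 − 11 = -23.821860
x = r cos θ + √(L² − h²) = 51.425673 + √(20449.0 − 567.4810) = 51.425673 + 141.001840 = 192.427514

192.4275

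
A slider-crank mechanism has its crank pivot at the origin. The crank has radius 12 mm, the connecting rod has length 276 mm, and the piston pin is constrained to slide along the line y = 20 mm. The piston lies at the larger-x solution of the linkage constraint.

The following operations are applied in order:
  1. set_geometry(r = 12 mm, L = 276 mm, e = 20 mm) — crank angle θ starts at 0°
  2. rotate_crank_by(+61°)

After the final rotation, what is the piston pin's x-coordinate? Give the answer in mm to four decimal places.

281.6540

set_geometry: r = 12 mm, L = 276 mm, e = 20 mm; θ ← 0°
rotate_crank_by(+61°): θ ← 0° +61° = 61°
crank pin P = (r cos θ, r sin θ) = (5.817715, 10.495436)
h = r sin θ − e = 10.495436 − 20 = -9.504564
x = r cos θ + √(L² − h²) = 5.817715 + √(76176.0 − 90.3367) = 5.817715 + 275.836298 = 281.654013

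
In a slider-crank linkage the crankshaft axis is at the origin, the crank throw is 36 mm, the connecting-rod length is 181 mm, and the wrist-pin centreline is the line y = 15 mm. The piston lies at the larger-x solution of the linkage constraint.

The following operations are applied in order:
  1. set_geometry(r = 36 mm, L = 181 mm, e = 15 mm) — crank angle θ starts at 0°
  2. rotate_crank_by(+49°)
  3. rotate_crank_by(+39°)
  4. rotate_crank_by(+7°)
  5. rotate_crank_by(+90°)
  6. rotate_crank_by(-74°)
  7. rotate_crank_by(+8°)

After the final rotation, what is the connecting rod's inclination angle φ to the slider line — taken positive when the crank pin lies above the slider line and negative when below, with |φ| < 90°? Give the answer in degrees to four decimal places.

set_geometry: r = 36 mm, L = 181 mm, e = 15 mm; θ ← 0°
rotate_crank_by(+49°): θ ← 0° +49° = 49°
rotate_crank_by(+39°): θ ← 49° +39° = 88°
rotate_crank_by(+7°): θ ← 88° +7° = 95°
rotate_crank_by(+90°): θ ← 95° +90° = 185°
rotate_crank_by(-74°): θ ← 185° -74° = 111°
rotate_crank_by(+8°): θ ← 111° +8° = 119°
crank pin P = (r cos θ, r sin θ) = (-17.453146, 31.486309)
h = r sin θ − e = 31.486309 − 15 = 16.486309
sin φ = h / L = 16.486309 / 181 = 0.09108458
φ = arcsin(0.09108458) = 5.226005°

5.2260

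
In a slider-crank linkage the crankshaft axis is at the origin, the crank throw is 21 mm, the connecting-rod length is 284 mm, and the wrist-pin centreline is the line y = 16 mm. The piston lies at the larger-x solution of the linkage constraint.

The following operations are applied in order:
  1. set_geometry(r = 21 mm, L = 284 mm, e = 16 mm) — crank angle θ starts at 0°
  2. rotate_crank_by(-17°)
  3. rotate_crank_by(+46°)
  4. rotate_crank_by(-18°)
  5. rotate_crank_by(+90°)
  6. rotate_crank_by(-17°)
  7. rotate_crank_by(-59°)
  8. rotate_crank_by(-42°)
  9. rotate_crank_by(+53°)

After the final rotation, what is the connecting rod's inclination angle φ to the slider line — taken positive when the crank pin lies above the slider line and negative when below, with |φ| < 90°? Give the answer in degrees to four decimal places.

set_geometry: r = 21 mm, L = 284 mm, e = 16 mm; θ ← 0°
rotate_crank_by(-17°): θ ← 0° -17° = -17°
rotate_crank_by(+46°): θ ← -17° +46° = 29°
rotate_crank_by(-18°): θ ← 29° -18° = 11°
rotate_crank_by(+90°): θ ← 11° +90° = 101°
rotate_crank_by(-17°): θ ← 101° -17° = 84°
rotate_crank_by(-59°): θ ← 84° -59° = 25°
rotate_crank_by(-42°): θ ← 25° -42° = -17°
rotate_crank_by(+53°): θ ← -17° +53° = 36°
crank pin P = (r cos θ, r sin θ) = (16.989357, 12.343490)
h = r sin θ − e = 12.343490 − 16 = -3.656510
sin φ = h / L = -3.656510 / 284 = -0.01287503
φ = arcsin(-0.01287503) = -0.737706°

-0.7377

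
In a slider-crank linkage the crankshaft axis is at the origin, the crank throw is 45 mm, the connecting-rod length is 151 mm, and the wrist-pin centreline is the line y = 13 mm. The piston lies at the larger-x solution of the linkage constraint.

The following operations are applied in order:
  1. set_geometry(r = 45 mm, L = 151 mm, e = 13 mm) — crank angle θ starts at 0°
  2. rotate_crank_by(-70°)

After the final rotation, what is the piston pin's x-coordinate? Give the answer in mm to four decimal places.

set_geometry: r = 45 mm, L = 151 mm, e = 13 mm; θ ← 0°
rotate_crank_by(-70°): θ ← 0° -70° = -70°
crank pin P = (r cos θ, r sin θ) = (15.390906, -42.286168)
h = r sin θ − e = -42.286168 − 13 = -55.286168
x = r cos θ + √(L² − h²) = 15.390906 + √(22801.0 − 3056.5604) = 15.390906 + 140.514909 = 155.905815

155.9058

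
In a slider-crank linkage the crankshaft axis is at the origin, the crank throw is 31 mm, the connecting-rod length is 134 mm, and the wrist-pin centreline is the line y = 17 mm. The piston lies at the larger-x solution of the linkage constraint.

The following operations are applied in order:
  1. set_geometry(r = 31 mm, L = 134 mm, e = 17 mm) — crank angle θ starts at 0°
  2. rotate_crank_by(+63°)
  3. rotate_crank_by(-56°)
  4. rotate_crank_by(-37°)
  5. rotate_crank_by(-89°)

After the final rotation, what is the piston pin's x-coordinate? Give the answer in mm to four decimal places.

111.5016

set_geometry: r = 31 mm, L = 134 mm, e = 17 mm; θ ← 0°
rotate_crank_by(+63°): θ ← 0° +63° = 63°
rotate_crank_by(-56°): θ ← 63° -56° = 7°
rotate_crank_by(-37°): θ ← 7° -37° = -30°
rotate_crank_by(-89°): θ ← -30° -89° = -119°
crank pin P = (r cos θ, r sin θ) = (-15.029098, -27.113211)
h = r sin θ − e = -27.113211 − 17 = -44.113211
x = r cos θ + √(L² − h²) = -15.029098 + √(17956.0 − 1945.9754) = -15.029098 + 126.530726 = 111.501628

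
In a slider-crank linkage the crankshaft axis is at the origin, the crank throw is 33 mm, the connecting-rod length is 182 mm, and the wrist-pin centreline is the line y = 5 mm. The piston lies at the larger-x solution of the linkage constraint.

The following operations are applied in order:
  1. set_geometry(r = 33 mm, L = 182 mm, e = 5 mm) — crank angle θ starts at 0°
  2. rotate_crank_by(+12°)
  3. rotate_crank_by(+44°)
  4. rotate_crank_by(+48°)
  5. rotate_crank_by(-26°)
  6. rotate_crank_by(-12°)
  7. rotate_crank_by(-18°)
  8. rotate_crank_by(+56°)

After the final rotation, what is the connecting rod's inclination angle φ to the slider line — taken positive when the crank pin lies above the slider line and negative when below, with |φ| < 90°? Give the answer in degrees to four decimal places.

set_geometry: r = 33 mm, L = 182 mm, e = 5 mm; θ ← 0°
rotate_crank_by(+12°): θ ← 0° +12° = 12°
rotate_crank_by(+44°): θ ← 12° +44° = 56°
rotate_crank_by(+48°): θ ← 56° +48° = 104°
rotate_crank_by(-26°): θ ← 104° -26° = 78°
rotate_crank_by(-12°): θ ← 78° -12° = 66°
rotate_crank_by(-18°): θ ← 66° -18° = 48°
rotate_crank_by(+56°): θ ← 48° +56° = 104°
crank pin P = (r cos θ, r sin θ) = (-7.983423, 32.019759)
h = r sin θ − e = 32.019759 − 5 = 27.019759
sin φ = h / L = 27.019759 / 182 = 0.14846021
φ = arcsin(0.14846021) = 8.537704°

8.5377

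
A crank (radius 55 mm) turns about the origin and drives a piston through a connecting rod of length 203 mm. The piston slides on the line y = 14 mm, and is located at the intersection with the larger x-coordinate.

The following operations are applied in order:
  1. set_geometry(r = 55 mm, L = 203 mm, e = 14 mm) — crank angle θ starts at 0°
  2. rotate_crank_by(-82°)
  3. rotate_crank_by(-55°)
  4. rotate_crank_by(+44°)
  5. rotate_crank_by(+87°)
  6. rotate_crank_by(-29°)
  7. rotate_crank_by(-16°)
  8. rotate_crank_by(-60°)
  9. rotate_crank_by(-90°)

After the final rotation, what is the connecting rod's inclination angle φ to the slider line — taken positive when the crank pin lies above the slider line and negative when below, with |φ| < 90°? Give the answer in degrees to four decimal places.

set_geometry: r = 55 mm, L = 203 mm, e = 14 mm; θ ← 0°
rotate_crank_by(-82°): θ ← 0° -82° = -82°
rotate_crank_by(-55°): θ ← -82° -55° = -137°
rotate_crank_by(+44°): θ ← -137° +44° = -93°
rotate_crank_by(+87°): θ ← -93° +87° = -6°
rotate_crank_by(-29°): θ ← -6° -29° = -35°
rotate_crank_by(-16°): θ ← -35° -16° = -51°
rotate_crank_by(-60°): θ ← -51° -60° = -111°
rotate_crank_by(-90°): θ ← -111° -90° = -201°
crank pin P = (r cos θ, r sin θ) = (-51.346923, 19.710237)
h = r sin θ − e = 19.710237 − 14 = 5.710237
sin φ = h / L = 5.710237 / 203 = 0.02812925
φ = arcsin(0.02812925) = 1.611900°

1.6119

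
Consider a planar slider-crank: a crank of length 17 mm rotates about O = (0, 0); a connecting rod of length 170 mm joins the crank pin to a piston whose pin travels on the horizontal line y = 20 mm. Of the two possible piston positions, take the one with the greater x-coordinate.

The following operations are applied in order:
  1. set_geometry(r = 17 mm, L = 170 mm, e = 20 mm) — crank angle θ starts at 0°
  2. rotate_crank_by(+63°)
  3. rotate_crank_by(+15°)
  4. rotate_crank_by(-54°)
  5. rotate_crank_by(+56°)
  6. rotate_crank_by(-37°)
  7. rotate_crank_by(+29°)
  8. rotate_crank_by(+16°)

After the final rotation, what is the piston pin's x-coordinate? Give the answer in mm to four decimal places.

set_geometry: r = 17 mm, L = 170 mm, e = 20 mm; θ ← 0°
rotate_crank_by(+63°): θ ← 0° +63° = 63°
rotate_crank_by(+15°): θ ← 63° +15° = 78°
rotate_crank_by(-54°): θ ← 78° -54° = 24°
rotate_crank_by(+56°): θ ← 24° +56° = 80°
rotate_crank_by(-37°): θ ← 80° -37° = 43°
rotate_crank_by(+29°): θ ← 43° +29° = 72°
rotate_crank_by(+16°): θ ← 72° +16° = 88°
crank pin P = (r cos θ, r sin θ) = (0.593291, 16.989644)
h = r sin θ − e = 16.989644 − 20 = -3.010356
x = r cos θ + √(L² − h²) = 0.593291 + √(28900.0 − 9.0622) = 0.593291 + 169.973344 = 170.566636

170.5666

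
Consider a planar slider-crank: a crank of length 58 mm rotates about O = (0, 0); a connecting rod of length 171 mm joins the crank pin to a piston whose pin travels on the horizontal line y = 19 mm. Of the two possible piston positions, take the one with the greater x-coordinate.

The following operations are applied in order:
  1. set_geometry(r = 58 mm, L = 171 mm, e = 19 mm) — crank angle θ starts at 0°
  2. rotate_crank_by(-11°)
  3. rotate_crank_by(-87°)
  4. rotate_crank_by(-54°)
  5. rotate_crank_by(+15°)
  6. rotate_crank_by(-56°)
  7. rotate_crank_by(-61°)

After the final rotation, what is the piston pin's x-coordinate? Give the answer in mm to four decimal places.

set_geometry: r = 58 mm, L = 171 mm, e = 19 mm; θ ← 0°
rotate_crank_by(-11°): θ ← 0° -11° = -11°
rotate_crank_by(-87°): θ ← -11° -87° = -98°
rotate_crank_by(-54°): θ ← -98° -54° = -152°
rotate_crank_by(+15°): θ ← -152° +15° = -137°
rotate_crank_by(-56°): θ ← -137° -56° = -193°
rotate_crank_by(-61°): θ ← -193° -61° = -254°
crank pin P = (r cos θ, r sin θ) = (-15.986967, 55.753178)
h = r sin θ − e = 55.753178 − 19 = 36.753178
x = r cos θ + √(L² − h²) = -15.986967 + √(29241.0 − 1350.7961) = -15.986967 + 167.003604 = 151.016638

151.0166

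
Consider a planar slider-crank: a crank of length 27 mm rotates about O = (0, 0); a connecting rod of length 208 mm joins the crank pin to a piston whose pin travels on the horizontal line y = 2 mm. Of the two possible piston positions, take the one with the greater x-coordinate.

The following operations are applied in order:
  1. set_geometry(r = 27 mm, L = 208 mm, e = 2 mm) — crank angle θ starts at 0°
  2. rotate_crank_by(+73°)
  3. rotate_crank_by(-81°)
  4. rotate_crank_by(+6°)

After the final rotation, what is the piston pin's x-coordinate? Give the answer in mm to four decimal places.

234.9627

set_geometry: r = 27 mm, L = 208 mm, e = 2 mm; θ ← 0°
rotate_crank_by(+73°): θ ← 0° +73° = 73°
rotate_crank_by(-81°): θ ← 73° -81° = -8°
rotate_crank_by(+6°): θ ← -8° +6° = -2°
crank pin P = (r cos θ, r sin θ) = (26.983552, -0.942286)
h = r sin θ − e = -0.942286 − 2 = -2.942286
x = r cos θ + √(L² − h²) = 26.983552 + √(43264.0 − 8.6570) = 26.983552 + 207.979189 = 234.962741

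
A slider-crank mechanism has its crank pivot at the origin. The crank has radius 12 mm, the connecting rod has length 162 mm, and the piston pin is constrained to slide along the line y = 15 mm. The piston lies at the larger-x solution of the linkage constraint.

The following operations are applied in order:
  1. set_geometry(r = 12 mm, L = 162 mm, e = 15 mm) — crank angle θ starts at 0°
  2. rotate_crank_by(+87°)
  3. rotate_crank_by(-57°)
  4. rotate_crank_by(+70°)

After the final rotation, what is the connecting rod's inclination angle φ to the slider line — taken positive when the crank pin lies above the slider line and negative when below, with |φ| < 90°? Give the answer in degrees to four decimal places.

set_geometry: r = 12 mm, L = 162 mm, e = 15 mm; θ ← 0°
rotate_crank_by(+87°): θ ← 0° +87° = 87°
rotate_crank_by(-57°): θ ← 87° -57° = 30°
rotate_crank_by(+70°): θ ← 30° +70° = 100°
crank pin P = (r cos θ, r sin θ) = (-2.083778, 11.817693)
h = r sin θ − e = 11.817693 − 15 = -3.182307
sin φ = h / L = -3.182307 / 162 = -0.01964387
φ = arcsin(-0.01964387) = -1.125583°

-1.1256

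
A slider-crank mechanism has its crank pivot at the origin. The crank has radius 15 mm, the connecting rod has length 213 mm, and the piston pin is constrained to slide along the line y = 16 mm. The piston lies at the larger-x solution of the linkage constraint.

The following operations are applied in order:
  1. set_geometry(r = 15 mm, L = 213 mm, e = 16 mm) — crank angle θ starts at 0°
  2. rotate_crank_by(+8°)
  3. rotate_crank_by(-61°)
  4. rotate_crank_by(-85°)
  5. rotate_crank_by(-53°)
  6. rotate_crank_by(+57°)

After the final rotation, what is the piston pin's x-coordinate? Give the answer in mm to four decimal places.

200.8886

set_geometry: r = 15 mm, L = 213 mm, e = 16 mm; θ ← 0°
rotate_crank_by(+8°): θ ← 0° +8° = 8°
rotate_crank_by(-61°): θ ← 8° -61° = -53°
rotate_crank_by(-85°): θ ← -53° -85° = -138°
rotate_crank_by(-53°): θ ← -138° -53° = -191°
rotate_crank_by(+57°): θ ← -191° +57° = -134°
crank pin P = (r cos θ, r sin θ) = (-10.419876, -10.790097)
h = r sin θ − e = -10.790097 − 16 = -26.790097
x = r cos θ + √(L² − h²) = -10.419876 + √(45369.0 − 717.7093) = -10.419876 + 211.308520 = 200.888645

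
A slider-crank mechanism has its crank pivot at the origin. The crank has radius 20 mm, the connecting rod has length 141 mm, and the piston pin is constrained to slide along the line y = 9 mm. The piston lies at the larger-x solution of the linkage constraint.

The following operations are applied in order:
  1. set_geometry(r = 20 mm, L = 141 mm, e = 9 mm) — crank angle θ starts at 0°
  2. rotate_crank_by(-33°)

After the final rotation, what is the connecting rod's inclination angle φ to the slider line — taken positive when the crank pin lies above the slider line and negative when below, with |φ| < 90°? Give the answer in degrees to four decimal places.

set_geometry: r = 20 mm, L = 141 mm, e = 9 mm; θ ← 0°
rotate_crank_by(-33°): θ ← 0° -33° = -33°
crank pin P = (r cos θ, r sin θ) = (16.773411, -10.892781)
h = r sin θ − e = -10.892781 − 9 = -19.892781
sin φ = h / L = -19.892781 / 141 = -0.14108355
φ = arcsin(-0.14108355) = -8.110552°

-8.1106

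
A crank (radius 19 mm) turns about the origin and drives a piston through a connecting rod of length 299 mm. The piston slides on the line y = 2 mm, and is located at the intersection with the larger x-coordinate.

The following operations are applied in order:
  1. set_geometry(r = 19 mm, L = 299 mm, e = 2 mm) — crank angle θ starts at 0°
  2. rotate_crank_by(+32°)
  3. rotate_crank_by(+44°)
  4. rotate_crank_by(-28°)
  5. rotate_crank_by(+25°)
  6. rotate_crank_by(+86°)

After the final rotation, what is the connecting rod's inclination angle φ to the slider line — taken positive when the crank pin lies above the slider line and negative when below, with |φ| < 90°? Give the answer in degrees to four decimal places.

0.9216

set_geometry: r = 19 mm, L = 299 mm, e = 2 mm; θ ← 0°
rotate_crank_by(+32°): θ ← 0° +32° = 32°
rotate_crank_by(+44°): θ ← 32° +44° = 76°
rotate_crank_by(-28°): θ ← 76° -28° = 48°
rotate_crank_by(+25°): θ ← 48° +25° = 73°
rotate_crank_by(+86°): θ ← 73° +86° = 159°
crank pin P = (r cos θ, r sin θ) = (-17.738028, 6.808991)
h = r sin θ − e = 6.808991 − 2 = 4.808991
sin φ = h / L = 4.808991 / 299 = 0.01608358
φ = arcsin(0.01608358) = 0.921561°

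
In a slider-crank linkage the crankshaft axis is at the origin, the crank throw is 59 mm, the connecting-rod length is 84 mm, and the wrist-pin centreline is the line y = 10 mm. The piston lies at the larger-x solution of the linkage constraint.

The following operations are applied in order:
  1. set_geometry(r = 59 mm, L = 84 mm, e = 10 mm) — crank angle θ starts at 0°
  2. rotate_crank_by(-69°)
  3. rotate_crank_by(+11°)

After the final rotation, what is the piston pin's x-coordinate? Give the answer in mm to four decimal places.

90.0174

set_geometry: r = 59 mm, L = 84 mm, e = 10 mm; θ ← 0°
rotate_crank_by(-69°): θ ← 0° -69° = -69°
rotate_crank_by(+11°): θ ← -69° +11° = -58°
crank pin P = (r cos θ, r sin θ) = (31.265237, -50.034838)
h = r sin θ − e = -50.034838 − 10 = -60.034838
x = r cos θ + √(L² − h²) = 31.265237 + √(7056.0 − 3604.1817) = 31.265237 + 58.752177 = 90.017413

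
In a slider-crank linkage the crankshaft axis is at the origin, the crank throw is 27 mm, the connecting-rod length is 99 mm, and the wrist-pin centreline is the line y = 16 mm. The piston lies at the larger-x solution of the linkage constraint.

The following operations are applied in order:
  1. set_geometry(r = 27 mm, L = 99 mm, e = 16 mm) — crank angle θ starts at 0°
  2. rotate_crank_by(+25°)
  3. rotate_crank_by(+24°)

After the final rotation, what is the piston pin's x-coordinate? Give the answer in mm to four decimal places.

set_geometry: r = 27 mm, L = 99 mm, e = 16 mm; θ ← 0°
rotate_crank_by(+25°): θ ← 0° +25° = 25°
rotate_crank_by(+24°): θ ← 25° +24° = 49°
crank pin P = (r cos θ, r sin θ) = (17.713594, 20.377159)
h = r sin θ − e = 20.377159 − 16 = 4.377159
x = r cos θ + √(L² − h²) = 17.713594 + √(9801.0 − 19.1595) = 17.713594 + 98.903187 = 116.616781

116.6168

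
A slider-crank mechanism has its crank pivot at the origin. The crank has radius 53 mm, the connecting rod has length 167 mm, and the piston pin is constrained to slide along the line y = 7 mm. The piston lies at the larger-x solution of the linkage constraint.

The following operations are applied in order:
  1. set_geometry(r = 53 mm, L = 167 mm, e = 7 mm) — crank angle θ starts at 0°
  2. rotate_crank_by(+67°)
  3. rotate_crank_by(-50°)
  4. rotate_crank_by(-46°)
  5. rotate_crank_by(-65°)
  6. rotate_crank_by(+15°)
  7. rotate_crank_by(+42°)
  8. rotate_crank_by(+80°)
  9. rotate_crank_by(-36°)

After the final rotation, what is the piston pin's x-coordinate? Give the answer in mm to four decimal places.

219.6041

set_geometry: r = 53 mm, L = 167 mm, e = 7 mm; θ ← 0°
rotate_crank_by(+67°): θ ← 0° +67° = 67°
rotate_crank_by(-50°): θ ← 67° -50° = 17°
rotate_crank_by(-46°): θ ← 17° -46° = -29°
rotate_crank_by(-65°): θ ← -29° -65° = -94°
rotate_crank_by(+15°): θ ← -94° +15° = -79°
rotate_crank_by(+42°): θ ← -79° +42° = -37°
rotate_crank_by(+80°): θ ← -37° +80° = 43°
rotate_crank_by(-36°): θ ← 43° -36° = 7°
crank pin P = (r cos θ, r sin θ) = (52.604946, 6.459075)
h = r sin θ − e = 6.459075 − 7 = -0.540925
x = r cos θ + √(L² − h²) = 52.604946 + √(27889.0 − 0.2926) = 52.604946 + 166.999124 = 219.604070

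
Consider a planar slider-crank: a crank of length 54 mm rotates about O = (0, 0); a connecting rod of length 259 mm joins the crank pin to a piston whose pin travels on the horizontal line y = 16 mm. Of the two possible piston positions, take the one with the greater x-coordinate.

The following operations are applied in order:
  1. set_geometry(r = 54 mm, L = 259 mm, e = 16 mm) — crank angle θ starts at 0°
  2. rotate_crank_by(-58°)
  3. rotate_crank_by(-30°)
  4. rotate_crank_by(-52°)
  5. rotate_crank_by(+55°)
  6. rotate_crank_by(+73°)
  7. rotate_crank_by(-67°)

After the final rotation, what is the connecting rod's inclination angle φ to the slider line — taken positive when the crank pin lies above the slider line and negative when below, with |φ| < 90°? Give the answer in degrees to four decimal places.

-15.4525

set_geometry: r = 54 mm, L = 259 mm, e = 16 mm; θ ← 0°
rotate_crank_by(-58°): θ ← 0° -58° = -58°
rotate_crank_by(-30°): θ ← -58° -30° = -88°
rotate_crank_by(-52°): θ ← -88° -52° = -140°
rotate_crank_by(+55°): θ ← -140° +55° = -85°
rotate_crank_by(+73°): θ ← -85° +73° = -12°
rotate_crank_by(-67°): θ ← -12° -67° = -79°
crank pin P = (r cos θ, r sin θ) = (10.303686, -53.007868)
h = r sin θ − e = -53.007868 − 16 = -69.007868
sin φ = h / L = -69.007868 / 259 = -0.26643964
φ = arcsin(-0.26643964) = -15.452514°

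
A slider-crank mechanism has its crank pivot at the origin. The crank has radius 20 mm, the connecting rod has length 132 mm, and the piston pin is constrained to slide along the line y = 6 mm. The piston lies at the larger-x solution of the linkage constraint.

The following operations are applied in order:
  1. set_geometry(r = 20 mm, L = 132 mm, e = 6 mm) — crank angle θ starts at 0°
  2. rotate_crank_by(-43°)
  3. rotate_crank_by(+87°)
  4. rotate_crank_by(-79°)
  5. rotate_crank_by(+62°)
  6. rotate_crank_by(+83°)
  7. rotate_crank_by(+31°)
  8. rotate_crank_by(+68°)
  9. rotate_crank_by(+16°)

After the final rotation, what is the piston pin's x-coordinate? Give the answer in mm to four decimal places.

set_geometry: r = 20 mm, L = 132 mm, e = 6 mm; θ ← 0°
rotate_crank_by(-43°): θ ← 0° -43° = -43°
rotate_crank_by(+87°): θ ← -43° +87° = 44°
rotate_crank_by(-79°): θ ← 44° -79° = -35°
rotate_crank_by(+62°): θ ← -35° +62° = 27°
rotate_crank_by(+83°): θ ← 27° +83° = 110°
rotate_crank_by(+31°): θ ← 110° +31° = 141°
rotate_crank_by(+68°): θ ← 141° +68° = 209°
rotate_crank_by(+16°): θ ← 209° +16° = 225°
crank pin P = (r cos θ, r sin θ) = (-14.142136, -14.142136)
h = r sin θ − e = -14.142136 − 6 = -20.142136
x = r cos θ + √(L² − h²) = -14.142136 + √(17424.0 − 405.7056) = -14.142136 + 130.454185 = 116.312049

116.3120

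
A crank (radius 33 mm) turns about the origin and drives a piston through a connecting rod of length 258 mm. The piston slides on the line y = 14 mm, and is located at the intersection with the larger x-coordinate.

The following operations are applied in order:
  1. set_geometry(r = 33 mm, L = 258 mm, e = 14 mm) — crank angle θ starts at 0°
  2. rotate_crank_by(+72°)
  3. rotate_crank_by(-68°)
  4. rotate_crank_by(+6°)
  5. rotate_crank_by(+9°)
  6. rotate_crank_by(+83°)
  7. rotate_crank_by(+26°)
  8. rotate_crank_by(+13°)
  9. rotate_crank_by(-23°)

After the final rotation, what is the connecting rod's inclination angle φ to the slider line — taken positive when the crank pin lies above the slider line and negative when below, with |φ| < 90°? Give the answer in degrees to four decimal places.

3.3636

set_geometry: r = 33 mm, L = 258 mm, e = 14 mm; θ ← 0°
rotate_crank_by(+72°): θ ← 0° +72° = 72°
rotate_crank_by(-68°): θ ← 72° -68° = 4°
rotate_crank_by(+6°): θ ← 4° +6° = 10°
rotate_crank_by(+9°): θ ← 10° +9° = 19°
rotate_crank_by(+83°): θ ← 19° +83° = 102°
rotate_crank_by(+26°): θ ← 102° +26° = 128°
rotate_crank_by(+13°): θ ← 128° +13° = 141°
rotate_crank_by(-23°): θ ← 141° -23° = 118°
crank pin P = (r cos θ, r sin θ) = (-15.492562, 29.137271)
h = r sin θ − e = 29.137271 − 14 = 15.137271
sin φ = h / L = 15.137271 / 258 = 0.05867159
φ = arcsin(0.05867159) = 3.363566°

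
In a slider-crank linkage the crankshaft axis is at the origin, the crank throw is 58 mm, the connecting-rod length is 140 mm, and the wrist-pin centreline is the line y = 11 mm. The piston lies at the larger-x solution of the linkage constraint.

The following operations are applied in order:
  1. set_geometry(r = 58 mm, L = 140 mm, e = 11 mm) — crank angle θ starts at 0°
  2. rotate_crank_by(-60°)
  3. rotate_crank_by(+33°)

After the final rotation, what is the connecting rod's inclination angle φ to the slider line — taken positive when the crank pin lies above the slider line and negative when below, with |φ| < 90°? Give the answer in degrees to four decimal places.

-15.4652

set_geometry: r = 58 mm, L = 140 mm, e = 11 mm; θ ← 0°
rotate_crank_by(-60°): θ ← 0° -60° = -60°
rotate_crank_by(+33°): θ ← -60° +33° = -27°
crank pin P = (r cos θ, r sin θ) = (51.678378, -26.331449)
h = r sin θ − e = -26.331449 − 11 = -37.331449
sin φ = h / L = -37.331449 / 140 = -0.26665321
φ = arcsin(-0.26665321) = -15.465210°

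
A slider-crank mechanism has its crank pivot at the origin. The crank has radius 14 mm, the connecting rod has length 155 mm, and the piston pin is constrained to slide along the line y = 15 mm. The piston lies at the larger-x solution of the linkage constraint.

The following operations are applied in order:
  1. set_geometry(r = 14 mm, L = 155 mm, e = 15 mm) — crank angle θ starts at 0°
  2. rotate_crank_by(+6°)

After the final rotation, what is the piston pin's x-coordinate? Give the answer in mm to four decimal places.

set_geometry: r = 14 mm, L = 155 mm, e = 15 mm; θ ← 0°
rotate_crank_by(+6°): θ ← 0° +6° = 6°
crank pin P = (r cos θ, r sin θ) = (13.923307, 1.463398)
h = r sin θ − e = 1.463398 − 15 = -13.536602
x = r cos θ + √(L² − h²) = 13.923307 + √(24025.0 − 183.2396) = 13.923307 + 154.407773 = 168.331080

168.3311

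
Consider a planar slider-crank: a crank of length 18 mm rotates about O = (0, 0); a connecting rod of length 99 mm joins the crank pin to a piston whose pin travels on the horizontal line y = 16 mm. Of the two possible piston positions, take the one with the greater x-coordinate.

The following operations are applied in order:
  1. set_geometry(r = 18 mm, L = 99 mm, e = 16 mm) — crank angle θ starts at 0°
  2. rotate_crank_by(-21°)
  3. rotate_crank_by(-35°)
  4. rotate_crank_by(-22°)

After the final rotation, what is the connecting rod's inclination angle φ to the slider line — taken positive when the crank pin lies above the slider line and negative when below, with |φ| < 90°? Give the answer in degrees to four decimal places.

-19.8440

set_geometry: r = 18 mm, L = 99 mm, e = 16 mm; θ ← 0°
rotate_crank_by(-21°): θ ← 0° -21° = -21°
rotate_crank_by(-35°): θ ← -21° -35° = -56°
rotate_crank_by(-22°): θ ← -56° -22° = -78°
crank pin P = (r cos θ, r sin θ) = (3.742410, -17.606657)
h = r sin θ − e = -17.606657 − 16 = -33.606657
sin φ = h / L = -33.606657 / 99 = -0.33946118
φ = arcsin(-0.33946118) = -19.844050°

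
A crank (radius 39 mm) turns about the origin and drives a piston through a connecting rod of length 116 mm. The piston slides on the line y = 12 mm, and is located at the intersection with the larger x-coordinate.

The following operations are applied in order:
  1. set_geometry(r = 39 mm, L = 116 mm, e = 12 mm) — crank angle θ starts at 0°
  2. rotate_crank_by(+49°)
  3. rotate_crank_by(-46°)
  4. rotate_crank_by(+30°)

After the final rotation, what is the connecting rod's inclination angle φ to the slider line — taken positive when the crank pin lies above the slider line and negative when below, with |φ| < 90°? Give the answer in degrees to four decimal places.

4.5692

set_geometry: r = 39 mm, L = 116 mm, e = 12 mm; θ ← 0°
rotate_crank_by(+49°): θ ← 0° +49° = 49°
rotate_crank_by(-46°): θ ← 49° -46° = 3°
rotate_crank_by(+30°): θ ← 3° +30° = 33°
crank pin P = (r cos θ, r sin θ) = (32.708152, 21.240922)
h = r sin θ − e = 21.240922 − 12 = 9.240922
sin φ = h / L = 9.240922 / 116 = 0.07966312
φ = arcsin(0.07966312) = 4.569202°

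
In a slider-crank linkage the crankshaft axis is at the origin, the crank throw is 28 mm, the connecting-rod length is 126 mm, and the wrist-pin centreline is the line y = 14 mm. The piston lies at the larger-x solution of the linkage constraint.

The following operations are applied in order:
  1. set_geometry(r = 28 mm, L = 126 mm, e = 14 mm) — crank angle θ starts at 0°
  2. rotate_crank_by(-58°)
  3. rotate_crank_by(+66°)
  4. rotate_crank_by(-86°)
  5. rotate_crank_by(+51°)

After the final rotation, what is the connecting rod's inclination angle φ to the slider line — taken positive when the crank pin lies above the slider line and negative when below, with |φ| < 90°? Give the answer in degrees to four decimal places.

set_geometry: r = 28 mm, L = 126 mm, e = 14 mm; θ ← 0°
rotate_crank_by(-58°): θ ← 0° -58° = -58°
rotate_crank_by(+66°): θ ← -58° +66° = 8°
rotate_crank_by(-86°): θ ← 8° -86° = -78°
rotate_crank_by(+51°): θ ← -78° +51° = -27°
crank pin P = (r cos θ, r sin θ) = (24.948183, -12.711734)
h = r sin θ − e = -12.711734 − 14 = -26.711734
sin φ = h / L = -26.711734 / 126 = -0.21199789
φ = arcsin(-0.21199789) = -12.239459°

-12.2395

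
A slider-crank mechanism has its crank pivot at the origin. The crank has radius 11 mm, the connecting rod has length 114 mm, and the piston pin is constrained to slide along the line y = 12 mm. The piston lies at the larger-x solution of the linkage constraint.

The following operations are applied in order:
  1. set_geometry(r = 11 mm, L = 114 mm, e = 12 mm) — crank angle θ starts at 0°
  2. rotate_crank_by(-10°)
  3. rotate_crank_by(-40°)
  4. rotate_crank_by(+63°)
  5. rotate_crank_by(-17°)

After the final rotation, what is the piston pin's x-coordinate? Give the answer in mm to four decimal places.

124.2560

set_geometry: r = 11 mm, L = 114 mm, e = 12 mm; θ ← 0°
rotate_crank_by(-10°): θ ← 0° -10° = -10°
rotate_crank_by(-40°): θ ← -10° -40° = -50°
rotate_crank_by(+63°): θ ← -50° +63° = 13°
rotate_crank_by(-17°): θ ← 13° -17° = -4°
crank pin P = (r cos θ, r sin θ) = (10.973205, -0.767321)
h = r sin θ − e = -0.767321 − 12 = -12.767321
x = r cos θ + √(L² − h²) = 10.973205 + √(12996.0 − 163.0045) = 10.973205 + 113.282812 = 124.256017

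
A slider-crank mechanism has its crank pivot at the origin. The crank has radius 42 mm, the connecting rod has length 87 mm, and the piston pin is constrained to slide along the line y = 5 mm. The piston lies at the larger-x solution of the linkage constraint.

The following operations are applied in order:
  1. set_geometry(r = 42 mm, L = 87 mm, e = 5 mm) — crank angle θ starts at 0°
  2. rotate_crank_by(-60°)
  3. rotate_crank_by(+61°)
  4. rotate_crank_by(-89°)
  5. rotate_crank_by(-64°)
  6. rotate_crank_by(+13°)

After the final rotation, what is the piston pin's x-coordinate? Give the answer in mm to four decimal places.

48.9818

set_geometry: r = 42 mm, L = 87 mm, e = 5 mm; θ ← 0°
rotate_crank_by(-60°): θ ← 0° -60° = -60°
rotate_crank_by(+61°): θ ← -60° +61° = 1°
rotate_crank_by(-89°): θ ← 1° -89° = -88°
rotate_crank_by(-64°): θ ← -88° -64° = -152°
rotate_crank_by(+13°): θ ← -152° +13° = -139°
crank pin P = (r cos θ, r sin θ) = (-31.697802, -27.554479)
h = r sin θ − e = -27.554479 − 5 = -32.554479
x = r cos θ + √(L² − h²) = -31.697802 + √(7569.0 − 1059.7941) = -31.697802 + 80.679650 = 48.981847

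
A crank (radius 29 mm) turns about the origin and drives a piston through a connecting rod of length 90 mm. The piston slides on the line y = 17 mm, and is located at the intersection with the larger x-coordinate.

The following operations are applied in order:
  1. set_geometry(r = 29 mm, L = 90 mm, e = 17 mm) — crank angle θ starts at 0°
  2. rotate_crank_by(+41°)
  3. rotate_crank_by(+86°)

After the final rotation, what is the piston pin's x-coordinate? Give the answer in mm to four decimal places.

set_geometry: r = 29 mm, L = 90 mm, e = 17 mm; θ ← 0°
rotate_crank_by(+41°): θ ← 0° +41° = 41°
rotate_crank_by(+86°): θ ← 41° +86° = 127°
crank pin P = (r cos θ, r sin θ) = (-17.452636, 23.160430)
h = r sin θ − e = 23.160430 − 17 = 6.160430
x = r cos θ + √(L² − h²) = -17.452636 + √(8100.0 − 37.9509) = -17.452636 + 89.788914 = 72.336278

72.3363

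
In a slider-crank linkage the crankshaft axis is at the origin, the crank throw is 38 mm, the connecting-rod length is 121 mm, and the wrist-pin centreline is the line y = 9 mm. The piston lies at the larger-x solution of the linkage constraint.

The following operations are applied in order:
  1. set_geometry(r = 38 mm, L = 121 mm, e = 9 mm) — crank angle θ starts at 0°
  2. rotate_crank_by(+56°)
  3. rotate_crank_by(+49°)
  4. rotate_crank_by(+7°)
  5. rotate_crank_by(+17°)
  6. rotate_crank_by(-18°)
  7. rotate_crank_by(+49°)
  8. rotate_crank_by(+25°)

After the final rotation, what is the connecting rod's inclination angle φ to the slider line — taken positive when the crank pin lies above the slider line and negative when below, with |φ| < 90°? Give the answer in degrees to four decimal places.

-5.8400

set_geometry: r = 38 mm, L = 121 mm, e = 9 mm; θ ← 0°
rotate_crank_by(+56°): θ ← 0° +56° = 56°
rotate_crank_by(+49°): θ ← 56° +49° = 105°
rotate_crank_by(+7°): θ ← 105° +7° = 112°
rotate_crank_by(+17°): θ ← 112° +17° = 129°
rotate_crank_by(-18°): θ ← 129° -18° = 111°
rotate_crank_by(+49°): θ ← 111° +49° = 160°
rotate_crank_by(+25°): θ ← 160° +25° = 185°
crank pin P = (r cos θ, r sin θ) = (-37.855399, -3.311918)
h = r sin θ − e = -3.311918 − 9 = -12.311918
sin φ = h / L = -12.311918 / 121 = -0.10175139
φ = arcsin(-0.10175139) = -5.840032°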